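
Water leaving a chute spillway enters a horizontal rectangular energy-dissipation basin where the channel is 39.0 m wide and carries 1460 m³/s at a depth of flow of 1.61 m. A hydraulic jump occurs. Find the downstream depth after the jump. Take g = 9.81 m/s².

q = Q/b = 1460/39.0 = 37.4 m²/s; V₁ = q/y₁ = 23.3 m/s. Fr₁ = V₁/√(g·y₁) = 5.85.
Conjugate-depth relation: y₂/y₁ = ½[√(1 + 8Fr₁²) − 1] = ½[√274.9 − 1] = 7.79.
y₂ = 7.79 × 1.61 = 12.5 m.

y₂ = 12.5 m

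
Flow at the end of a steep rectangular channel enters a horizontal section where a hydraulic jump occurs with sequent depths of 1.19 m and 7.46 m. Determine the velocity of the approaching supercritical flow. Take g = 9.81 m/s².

For a rectangular channel the momentum equation gives q² = ½·g·y₁·y₂·(y₁ + y₂) = ½×9.81×1.19×7.46×8.65 = 377.
q = √377 = 19.4 m²/s.
V₁ = q/y₁ = 19.4/1.19 = 16.3 m/s.

V₁ = 16.3 m/s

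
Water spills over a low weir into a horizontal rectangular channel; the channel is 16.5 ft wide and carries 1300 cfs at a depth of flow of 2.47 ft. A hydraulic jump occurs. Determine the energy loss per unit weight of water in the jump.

ΔE = 6.20 ft

q = Q/b = 1300/16.5 = 78.8 ft²/s; V₁ = q/y₁ = 31.9 ft/s. Fr₁ = V₁/√(g·y₁) = 3.58.
Bélanger equation: y₂/y₁ = ½[√(1 + 8Fr₁²) − 1] = ½[√103.3 − 1] = 4.58.
y₂ = 4.58 × 2.47 = 11.3 ft.
V₂ = q/y₂ = 78.8/11.3 = 6.96 ft/s. E₁ = y₁ + V₁²/2g = 18.3 ft; E₂ = y₂ + V₂²/2g = 12.1 ft. ΔE = E₁ − E₂ = 6.20 ft.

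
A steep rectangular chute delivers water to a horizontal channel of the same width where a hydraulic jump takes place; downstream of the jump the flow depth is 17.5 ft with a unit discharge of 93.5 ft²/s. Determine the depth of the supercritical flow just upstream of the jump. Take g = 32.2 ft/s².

y₁ = 1.62 ft

V₂ = q/y₂ = 93.5/17.5 = 5.34 ft/s; Fr₂ = V₂/√(g·y₂) = 0.225.
From the momentum equation (using Fr₂), y₁/y₂ = ½[√(1 + 8Fr₂²) − 1] = ½[√1.405 − 1] = 0.0927.
y₁ = 0.0927 × 17.5 = 1.62 ft.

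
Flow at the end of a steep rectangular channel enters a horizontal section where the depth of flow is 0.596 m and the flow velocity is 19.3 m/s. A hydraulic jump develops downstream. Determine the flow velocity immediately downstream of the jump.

Fr₁ = V₁/√(g·y₁) = 19.3/√(9.81×0.596) = 7.98.
Sequent-depth ratio: y₂/y₁ = ½[√(1 + 8Fr₁²) − 1] = ½[√510.7 − 1] = 10.8.
y₂ = 10.8 × 0.596 = 6.44 m.
q = V₁·y₁ = 19.3 × 0.596 = 11.5 m²/s.
V₂ = q/y₂ = 11.5/6.44 = 1.79 m/s.

V₂ = 1.79 m/s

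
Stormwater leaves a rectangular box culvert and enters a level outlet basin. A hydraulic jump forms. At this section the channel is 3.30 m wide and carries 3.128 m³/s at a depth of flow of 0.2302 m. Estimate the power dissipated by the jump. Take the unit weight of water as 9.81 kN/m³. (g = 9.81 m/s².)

P = 7.229 kW

q = Q/b = 3.128/3.30 = 0.9479 m²/s; V₁ = q/y₁ = 4.118 m/s. Fr₁ = V₁/√(g·y₁) = 2.740.
Conjugate-depth relation: y₂/y₁ = ½[√(1 + 8Fr₁²) − 1] = ½[√61.063 − 1] = 3.407.
y₂ = 3.407 × 0.2302 = 0.7843 m.
Head loss: ΔE = (y₂ − y₁)³/(4y₁y₂) = (0.7843 − 0.2302)³/(4×0.2302×0.7843) = 0.1701/0.7222 = 0.2356 m.
P = γ·Q·ΔE = 9.81 × 3.128 × 0.2356 = 7.229 kW.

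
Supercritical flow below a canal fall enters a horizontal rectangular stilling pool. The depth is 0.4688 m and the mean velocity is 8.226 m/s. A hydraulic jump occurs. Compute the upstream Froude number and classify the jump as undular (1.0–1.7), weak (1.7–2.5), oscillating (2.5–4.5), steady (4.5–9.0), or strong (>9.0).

Fr₁ = V₁/√(g·y₁) = 8.226/√(9.81×0.4688) = 3.836.
Fr₁ = 3.836 lies in the oscillating range.

Fr₁ = 3.836; oscillating jump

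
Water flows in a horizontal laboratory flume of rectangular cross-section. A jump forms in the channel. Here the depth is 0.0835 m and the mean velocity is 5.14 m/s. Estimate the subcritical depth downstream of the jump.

Fr₁ = V₁/√(g·y₁) = 5.14/√(9.81×0.0835) = 5.68.
From the momentum equation for a rectangular channel, y₂/y₁ = ½[√(1 + 8Fr₁²) − 1] = ½[√259.0 − 1] = 7.55.
y₂ = 7.55 × 0.0835 = 0.630 m.

y₂ = 0.630 m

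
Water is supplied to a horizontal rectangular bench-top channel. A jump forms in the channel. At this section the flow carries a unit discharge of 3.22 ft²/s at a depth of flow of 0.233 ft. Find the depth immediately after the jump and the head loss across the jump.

y₂ = 1.55 ft; ΔE = 1.58 ft

V₁ = q/y₁ = 3.22/0.233 = 13.8 ft/s. Fr₁ = V₁/√(g·y₁) = 13.8/√(32.2×0.233) = 5.05.
Sequent-depth ratio: y₂/y₁ = ½[√(1 + 8Fr₁²) − 1] = ½[√204.6 − 1] = 6.65.
y₂ = 6.65 × 0.233 = 1.55 ft.
V₂ = q/y₂ = 3.22/1.55 = 2.08 ft/s. E₁ = y₁ + V₁²/2g = 3.20 ft; E₂ = y₂ + V₂²/2g = 1.62 ft. ΔE = E₁ − E₂ = 1.58 ft.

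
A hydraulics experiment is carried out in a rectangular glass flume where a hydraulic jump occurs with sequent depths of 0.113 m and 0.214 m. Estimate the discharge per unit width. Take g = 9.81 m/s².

q = 0.197 m²/s

For a rectangular channel the momentum equation gives q² = ½·g·y₁·y₂·(y₁ + y₂) = ½×9.81×0.113×0.214×0.327 = 0.0388.
q = √0.0388 = 0.197 m²/s.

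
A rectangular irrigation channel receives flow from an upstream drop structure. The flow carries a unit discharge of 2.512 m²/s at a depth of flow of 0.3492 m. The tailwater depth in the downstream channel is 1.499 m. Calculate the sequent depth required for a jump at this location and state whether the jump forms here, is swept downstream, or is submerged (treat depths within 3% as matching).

V₁ = q/y₁ = 2.512/0.3492 = 7.194 m/s. Fr₁ = V₁/√(g·y₁) = 7.194/√(9.81×0.3492) = 3.887.
By Bélanger, y₂/y₁ = ½[√(1 + 8Fr₁²) − 1] = ½[√121.85 − 1] = 5.019.
y₂ = 5.019 × 0.3492 = 1.753 m.
Tailwater y_tw = 1.499 m: y_tw < y₂, so the jump is swept downstream.

y₂ = 1.753 m; the jump is swept downstream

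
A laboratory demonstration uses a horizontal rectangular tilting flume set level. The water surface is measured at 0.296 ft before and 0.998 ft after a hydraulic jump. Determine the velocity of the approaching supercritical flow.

V₁ = 8.38 ft/s

For a rectangular channel the momentum equation gives q² = ½·g·y₁·y₂·(y₁ + y₂) = ½×32.2×0.296×0.998×1.29 = 6.15.
q = √6.15 = 2.48 ft²/s.
V₁ = q/y₁ = 2.48/0.296 = 8.38 ft/s.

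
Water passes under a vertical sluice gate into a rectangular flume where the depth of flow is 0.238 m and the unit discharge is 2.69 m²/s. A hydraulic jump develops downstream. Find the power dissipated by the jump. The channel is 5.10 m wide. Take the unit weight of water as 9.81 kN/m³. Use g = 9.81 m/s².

V₁ = q/y₁ = 2.69/0.238 = 11.3 m/s. Fr₁ = V₁/√(g·y₁) = 11.3/√(9.81×0.238) = 7.40.
By Bélanger, y₂/y₁ = ½[√(1 + 8Fr₁²) − 1] = ½[√438.7 − 1] = 9.97.
y₂ = 9.97 × 0.238 = 2.37 m.
Head loss: ΔE = (y₂ − y₁)³/(4y₁y₂) = (2.37 − 0.238)³/(4×0.238×2.37) = 9.74/2.26 = 4.31 m.
Q = q·b = 2.69 × 5.10 = 13.7 m³/s. P = γ·Q·ΔE = 9.81 × 13.7 × 4.31 = 580 kW.

P = 580 kW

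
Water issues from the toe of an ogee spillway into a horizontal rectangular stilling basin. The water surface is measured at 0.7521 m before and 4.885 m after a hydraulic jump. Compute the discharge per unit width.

q = 10.08 m²/s

For a rectangular channel the momentum equation gives q² = ½·g·y₁·y₂·(y₁ + y₂) = ½×9.81×0.7521×4.885×5.637 = 101.6.
q = √101.6 = 10.08 m²/s.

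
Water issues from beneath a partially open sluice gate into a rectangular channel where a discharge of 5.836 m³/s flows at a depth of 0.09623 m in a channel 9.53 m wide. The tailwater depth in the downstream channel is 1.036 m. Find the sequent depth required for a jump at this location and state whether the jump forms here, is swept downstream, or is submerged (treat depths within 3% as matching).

y₂ = 0.8445 m; the jump is submerged

q = Q/b = 5.836/9.53 = 0.6124 m²/s; V₁ = q/y₁ = 6.364 m/s. Fr₁ = V₁/√(g·y₁) = 6.550.
By Bélanger, y₂/y₁ = ½[√(1 + 8Fr₁²) − 1] = ½[√344.19 − 1] = 8.776.
y₂ = 8.776 × 0.09623 = 0.8445 m.
Tailwater y_tw = 1.036 m: y_tw > y₂, so the jump is submerged.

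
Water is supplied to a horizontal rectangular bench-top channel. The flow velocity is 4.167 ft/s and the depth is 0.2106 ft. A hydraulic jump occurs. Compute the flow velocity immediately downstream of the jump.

V₂ = 2.293 ft/s

Fr₁ = V₁/√(g·y₁) = 4.167/√(32.2×0.2106) = 1.600.
By Bélanger, y₂/y₁ = ½[√(1 + 8Fr₁²) − 1] = ½[√21.484 − 1] = 1.818.
y₂ = 1.818 × 0.2106 = 0.3828 ft.
q = V₁·y₁ = 4.167 × 0.2106 = 0.8776 ft²/s.
V₂ = q/y₂ = 0.8776/0.3828 = 2.293 ft/s.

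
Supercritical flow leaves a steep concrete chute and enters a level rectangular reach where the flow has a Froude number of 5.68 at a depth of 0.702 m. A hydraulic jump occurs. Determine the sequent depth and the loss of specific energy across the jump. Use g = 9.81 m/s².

y₂ = 5.30 m; ΔE = 6.53 m

Fr₁ = 5.68 (given).
Sequent-depth ratio: y₂/y₁ = ½[√(1 + 8Fr₁²) − 1] = ½[√259.1 − 1] = 7.55.
y₂ = 7.55 × 0.702 = 5.30 m.
Head loss: ΔE = (y₂ − y₁)³/(4y₁y₂) = (5.30 − 0.702)³/(4×0.702×5.30) = 97.1/14.9 = 6.53 m.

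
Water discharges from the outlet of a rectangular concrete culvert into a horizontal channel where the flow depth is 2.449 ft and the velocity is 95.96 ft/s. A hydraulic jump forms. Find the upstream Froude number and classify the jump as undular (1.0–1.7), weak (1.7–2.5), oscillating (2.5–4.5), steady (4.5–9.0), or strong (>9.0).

Fr₁ = 10.81; strong jump

Fr₁ = V₁/√(g·y₁) = 95.96/√(32.2×2.449) = 10.81.
Fr₁ = 10.81 lies in the strong range.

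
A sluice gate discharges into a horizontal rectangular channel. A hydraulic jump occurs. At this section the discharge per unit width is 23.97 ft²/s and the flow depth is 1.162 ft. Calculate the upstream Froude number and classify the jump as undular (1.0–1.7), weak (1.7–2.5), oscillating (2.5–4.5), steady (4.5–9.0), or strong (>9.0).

V₁ = q/y₁ = 23.97/1.162 = 20.63 ft/s. Fr₁ = V₁/√(g·y₁) = 20.63/√(32.2×1.162) = 3.372.
Fr₁ = 3.372 lies in the oscillating range.

Fr₁ = 3.372; oscillating jump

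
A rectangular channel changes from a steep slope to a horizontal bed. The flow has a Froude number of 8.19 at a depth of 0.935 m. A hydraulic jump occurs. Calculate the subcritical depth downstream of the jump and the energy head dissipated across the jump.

y₂ = 10.4 m; ΔE = 21.7 m

Fr₁ = 8.19 (given).
By Bélanger, y₂/y₁ = ½[√(1 + 8Fr₁²) − 1] = ½[√537.6 − 1] = 11.1.
y₂ = 11.1 × 0.935 = 10.4 m.
Head loss: ΔE = (y₂ − y₁)³/(4y₁y₂) = (10.4 − 0.935)³/(4×0.935×10.4) = 840/38.8 = 21.7 m.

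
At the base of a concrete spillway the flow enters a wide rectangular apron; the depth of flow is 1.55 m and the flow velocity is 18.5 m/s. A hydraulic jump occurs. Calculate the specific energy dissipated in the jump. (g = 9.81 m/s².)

ΔE = 8.89 m

Fr₁ = V₁/√(g·y₁) = 18.5/√(9.81×1.55) = 4.74.
Conjugate-depth relation: y₂/y₁ = ½[√(1 + 8Fr₁²) − 1] = ½[√181.1 − 1] = 6.23.
y₂ = 6.23 × 1.55 = 9.65 m.
q = V₁·y₁ = 18.5 × 1.55 = 28.7 m²/s. V₂ = q/y₂ = 28.7/9.65 = 2.97 m/s. E₁ = y₁ + V₁²/2g = 19.0 m; E₂ = y₂ + V₂²/2g = 10.1 m. ΔE = E₁ − E₂ = 8.89 m.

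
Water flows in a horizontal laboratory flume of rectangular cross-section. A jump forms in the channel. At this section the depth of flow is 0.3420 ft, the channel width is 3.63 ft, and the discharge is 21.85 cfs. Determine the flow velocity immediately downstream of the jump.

q = Q/b = 21.85/3.63 = 6.019 ft²/s; V₁ = q/y₁ = 17.60 ft/s. Fr₁ = V₁/√(g·y₁) = 5.304.
Sequent-depth ratio: y₂/y₁ = ½[√(1 + 8Fr₁²) − 1] = ½[√226.03 − 1] = 7.017.
y₂ = 7.017 × 0.3420 = 2.400 ft.
V₂ = q/y₂ = 6.019/2.400 = 2.508 ft/s.

V₂ = 2.508 ft/s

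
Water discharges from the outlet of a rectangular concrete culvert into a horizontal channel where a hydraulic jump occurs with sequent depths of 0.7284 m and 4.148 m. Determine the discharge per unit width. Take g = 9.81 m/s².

q = 8.501 m²/s

For a rectangular channel the momentum equation gives q² = ½·g·y₁·y₂·(y₁ + y₂) = ½×9.81×0.7284×4.148×4.876 = 72.27.
q = √72.27 = 8.501 m²/s.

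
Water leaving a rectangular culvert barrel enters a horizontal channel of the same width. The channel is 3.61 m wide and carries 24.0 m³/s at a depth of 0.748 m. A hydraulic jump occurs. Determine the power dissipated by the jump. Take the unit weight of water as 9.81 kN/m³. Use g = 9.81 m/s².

P = 336 kW

q = Q/b = 24.0/3.61 = 6.65 m²/s; V₁ = q/y₁ = 8.89 m/s. Fr₁ = V₁/√(g·y₁) = 3.28.
Sequent-depth ratio: y₂/y₁ = ½[√(1 + 8Fr₁²) − 1] = ½[√87.12 − 1] = 4.17.
y₂ = 4.17 × 0.748 = 3.12 m.
Head loss: ΔE = (y₂ − y₁)³/(4y₁y₂) = (3.12 − 0.748)³/(4×0.748×3.12) = 13.3/9.33 = 1.43 m.
P = γ·Q·ΔE = 9.81 × 24.0 × 1.43 = 336 kW.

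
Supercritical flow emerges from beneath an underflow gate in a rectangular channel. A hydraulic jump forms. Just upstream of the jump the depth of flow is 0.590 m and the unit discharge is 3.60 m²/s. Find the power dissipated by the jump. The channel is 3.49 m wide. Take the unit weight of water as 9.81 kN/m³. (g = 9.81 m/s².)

P = 55.6 kW

V₁ = q/y₁ = 3.60/0.590 = 6.10 m/s. Fr₁ = V₁/√(g·y₁) = 6.10/√(9.81×0.590) = 2.54.
Sequent-depth ratio: y₂/y₁ = ½[√(1 + 8Fr₁²) − 1] = ½[√52.46 − 1] = 3.12.
y₂ = 3.12 × 0.590 = 1.84 m.
Head loss: ΔE = (y₂ − y₁)³/(4y₁y₂) = (1.84 − 0.590)³/(4×0.590×1.84) = 1.96/4.35 = 0.451 m.
Q = q·b = 3.60 × 3.49 = 12.6 m³/s. P = γ·Q·ΔE = 9.81 × 12.6 × 0.451 = 55.6 kW.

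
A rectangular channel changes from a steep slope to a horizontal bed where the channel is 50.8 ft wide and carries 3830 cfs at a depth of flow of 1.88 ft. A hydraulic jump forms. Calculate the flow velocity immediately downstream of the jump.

V₂ = 5.89 ft/s

q = Q/b = 3830/50.8 = 75.4 ft²/s; V₁ = q/y₁ = 40.1 ft/s. Fr₁ = V₁/√(g·y₁) = 5.15.
From the momentum equation for a rectangular channel, y₂/y₁ = ½[√(1 + 8Fr₁²) − 1] = ½[√213.5 − 1] = 6.81.
y₂ = 6.81 × 1.88 = 12.8 ft.
V₂ = q/y₂ = 75.4/12.8 = 5.89 ft/s.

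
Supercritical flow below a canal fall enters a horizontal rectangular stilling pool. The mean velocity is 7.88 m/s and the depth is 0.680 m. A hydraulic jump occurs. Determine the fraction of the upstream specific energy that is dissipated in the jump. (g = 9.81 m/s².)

ΔE/E₁ = 0.265 (26.5%)

Fr₁ = V₁/√(g·y₁) = 7.88/√(9.81×0.680) = 3.05.
By Bélanger, y₂/y₁ = ½[√(1 + 8Fr₁²) − 1] = ½[√75.47 − 1] = 3.84.
y₂ = 3.84 × 0.680 = 2.61 m.
E₁ = y₁ + V₁²/2g = 3.84 m. ΔE = (y₂ − y₁)³/(4y₁y₂) = 1.02 m. ΔE/E₁ = 1.02/3.84 = 0.265.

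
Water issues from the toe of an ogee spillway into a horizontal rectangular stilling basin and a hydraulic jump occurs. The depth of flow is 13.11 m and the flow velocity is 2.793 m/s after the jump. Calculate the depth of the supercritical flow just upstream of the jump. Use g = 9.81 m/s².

y₁ = 1.434 m

Fr₂ = V₂/√(g·y₂) = 2.793/√(9.81×13.11) = 0.2463.
Applying the sequent-depth relation in reverse, y₁/y₂ = ½[√(1 + 8Fr₂²) − 1] = ½[√1.4852 − 1] = 0.1094.
y₁ = 0.1094 × 13.11 = 1.434 m.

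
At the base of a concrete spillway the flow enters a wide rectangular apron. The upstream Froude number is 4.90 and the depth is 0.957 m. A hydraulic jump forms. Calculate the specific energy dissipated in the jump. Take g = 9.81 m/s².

ΔE = 6.00 m

Fr₁ = 4.90 (given).
Conjugate-depth relation: y₂/y₁ = ½[√(1 + 8Fr₁²) − 1] = ½[√193.1 − 1] = 6.45.
y₂ = 6.45 × 0.957 = 6.17 m.
V₁ = Fr₁·√(g·y₁) = 4.90×√(9.81×0.957) = 15.0 m/s; q = V₁·y₁ = 14.4 m²/s. V₂ = q/y₂ = 14.4/6.17 = 2.33 m/s. E₁ = y₁ + V₁²/2g = 12.4 m; E₂ = y₂ + V₂²/2g = 6.45 m. ΔE = E₁ − E₂ = 6.00 m.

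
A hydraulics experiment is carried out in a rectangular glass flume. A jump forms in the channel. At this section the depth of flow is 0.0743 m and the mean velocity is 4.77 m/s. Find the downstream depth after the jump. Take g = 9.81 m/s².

y₂ = 0.551 m

Fr₁ = V₁/√(g·y₁) = 4.77/√(9.81×0.0743) = 5.59.
From the momentum equation for a rectangular channel, y₂/y₁ = ½[√(1 + 8Fr₁²) − 1] = ½[√250.7 − 1] = 7.42.
y₂ = 7.42 × 0.0743 = 0.551 m.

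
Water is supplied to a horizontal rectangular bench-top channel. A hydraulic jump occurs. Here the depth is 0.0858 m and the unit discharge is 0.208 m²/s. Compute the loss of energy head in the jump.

ΔE = 0.0767 m

V₁ = q/y₁ = 0.208/0.0858 = 2.42 m/s. Fr₁ = V₁/√(g·y₁) = 2.42/√(9.81×0.0858) = 2.64.
Conjugate-depth relation: y₂/y₁ = ½[√(1 + 8Fr₁²) − 1] = ½[√56.86 − 1] = 3.27.
y₂ = 3.27 × 0.0858 = 0.281 m.
V₂ = q/y₂ = 0.208/0.281 = 0.741 m/s. E₁ = y₁ + V₁²/2g = 0.385 m; E₂ = y₂ + V₂²/2g = 0.309 m. ΔE = E₁ − E₂ = 0.0767 m.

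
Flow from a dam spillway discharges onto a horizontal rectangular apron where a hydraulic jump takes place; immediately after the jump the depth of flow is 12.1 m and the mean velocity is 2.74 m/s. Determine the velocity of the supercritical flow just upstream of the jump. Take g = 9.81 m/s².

Fr₂ = V₂/√(g·y₂) = 2.74/√(9.81×12.1) = 0.251.
Applying the sequent-depth relation in reverse, y₁/y₂ = ½[√(1 + 8Fr₂²) − 1] = ½[√1.506 − 1] = 0.114.
y₁ = 0.114 × 12.1 = 1.37 m.
V₁ = q/y₁ = 33.2/1.37 = 24.1 m/s.

V₁ = 24.1 m/s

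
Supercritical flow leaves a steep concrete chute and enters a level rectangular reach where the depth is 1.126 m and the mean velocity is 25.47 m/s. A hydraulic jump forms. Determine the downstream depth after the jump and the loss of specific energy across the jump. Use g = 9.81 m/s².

Fr₁ = V₁/√(g·y₁) = 25.47/√(9.81×1.126) = 7.663.
Conjugate-depth relation: y₂/y₁ = ½[√(1 + 8Fr₁²) − 1] = ½[√470.83 − 1] = 10.35.
y₂ = 10.35 × 1.126 = 11.65 m.
Head loss: ΔE = (y₂ − y₁)³/(4y₁y₂) = (11.65 − 1.126)³/(4×1.126×11.65) = 1167/52.49 = 22.23 m.

y₂ = 11.65 m; ΔE = 22.23 m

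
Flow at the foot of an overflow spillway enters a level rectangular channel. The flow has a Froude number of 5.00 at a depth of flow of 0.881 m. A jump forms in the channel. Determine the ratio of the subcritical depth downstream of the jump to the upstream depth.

Fr₁ = 5.00 (given).
Bélanger equation: y₂/y₁ = ½[√(1 + 8Fr₁²) − 1] = ½[√201.0 − 1] = 6.59.

y₂/y₁ = 6.59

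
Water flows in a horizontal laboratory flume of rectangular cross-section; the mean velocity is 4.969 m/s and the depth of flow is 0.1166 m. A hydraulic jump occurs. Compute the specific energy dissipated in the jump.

Fr₁ = V₁/√(g·y₁) = 4.969/√(9.81×0.1166) = 4.646.
By Bélanger, y₂/y₁ = ½[√(1 + 8Fr₁²) − 1] = ½[√173.69 − 1] = 6.090.
y₂ = 6.090 × 0.1166 = 0.7100 m.
q = V₁·y₁ = 4.969 × 0.1166 = 0.5794 m²/s. V₂ = q/y₂ = 0.5794/0.7100 = 0.8160 m/s. E₁ = y₁ + V₁²/2g = 1.375 m; E₂ = y₂ + V₂²/2g = 0.7440 m. ΔE = E₁ − E₂ = 0.6311 m.

ΔE = 0.6311 m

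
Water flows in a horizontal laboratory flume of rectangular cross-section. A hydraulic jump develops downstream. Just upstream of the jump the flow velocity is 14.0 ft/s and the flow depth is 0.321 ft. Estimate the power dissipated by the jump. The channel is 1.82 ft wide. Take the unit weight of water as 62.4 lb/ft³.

Fr₁ = V₁/√(g·y₁) = 14.0/√(32.2×0.321) = 4.35.
By Bélanger, y₂/y₁ = ½[√(1 + 8Fr₁²) − 1] = ½[√152.7 − 1] = 5.68.
y₂ = 5.68 × 0.321 = 1.82 ft.
q = V₁·y₁ = 14.0 × 0.321 = 4.49 ft²/s. V₂ = q/y₂ = 4.49/1.82 = 2.47 ft/s. E₁ = y₁ + V₁²/2g = 3.36 ft; E₂ = y₂ + V₂²/2g = 1.92 ft. ΔE = E₁ − E₂ = 1.45 ft.
Q = q·b = 4.49 × 1.82 = 8.18 cfs. P = γ·Q·ΔE/550 = 62.4 × 8.18 × 1.45 / 550 = 1.34 hp.

P = 1.34 hp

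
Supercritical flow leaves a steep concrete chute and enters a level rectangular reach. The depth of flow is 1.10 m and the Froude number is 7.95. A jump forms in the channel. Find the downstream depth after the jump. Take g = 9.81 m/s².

y₂ = 11.8 m

Fr₁ = 7.95 (given).
By Bélanger, y₂/y₁ = ½[√(1 + 8Fr₁²) − 1] = ½[√506.6 − 1] = 10.8.
y₂ = 10.8 × 1.10 = 11.8 m.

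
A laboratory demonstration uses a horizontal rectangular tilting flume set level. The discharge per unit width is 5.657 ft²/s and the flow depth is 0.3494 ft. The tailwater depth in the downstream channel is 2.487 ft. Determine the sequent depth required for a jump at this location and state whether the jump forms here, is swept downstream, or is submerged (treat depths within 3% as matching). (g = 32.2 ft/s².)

y₂ = 2.217 ft; the jump is submerged

V₁ = q/y₁ = 5.657/0.3494 = 16.19 ft/s. Fr₁ = V₁/√(g·y₁) = 16.19/√(32.2×0.3494) = 4.827.
Bélanger equation: y₂/y₁ = ½[√(1 + 8Fr₁²) − 1] = ½[√187.40 − 1] = 6.345.
y₂ = 6.345 × 0.3494 = 2.217 ft.
Tailwater y_tw = 2.487 ft: y_tw > y₂, so the jump is submerged.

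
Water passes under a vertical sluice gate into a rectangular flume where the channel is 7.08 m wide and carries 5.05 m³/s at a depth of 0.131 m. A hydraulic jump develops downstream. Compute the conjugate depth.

q = Q/b = 5.05/7.08 = 0.713 m²/s; V₁ = q/y₁ = 5.44 m/s. Fr₁ = V₁/√(g·y₁) = 4.80.
From the momentum equation for a rectangular channel, y₂/y₁ = ½[√(1 + 8Fr₁²) − 1] = ½[√185.6 − 1] = 6.31.
y₂ = 6.31 × 0.131 = 0.827 m.

y₂ = 0.827 m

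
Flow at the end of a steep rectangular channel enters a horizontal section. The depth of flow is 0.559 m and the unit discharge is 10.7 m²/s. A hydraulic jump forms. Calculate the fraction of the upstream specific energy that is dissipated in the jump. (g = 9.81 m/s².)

V₁ = q/y₁ = 10.7/0.559 = 19.1 m/s. Fr₁ = V₁/√(g·y₁) = 19.1/√(9.81×0.559) = 8.17.
By Bélanger, y₂/y₁ = ½[√(1 + 8Fr₁²) − 1] = ½[√535.5 − 1] = 11.1.
y₂ = 11.1 × 0.559 = 6.19 m.
E₁ = y₁ + V₁²/2g = 19.2 m. ΔE = (y₂ − y₁)³/(4y₁y₂) = 12.9 m. ΔE/E₁ = 12.9/19.2 = 0.670.

ΔE/E₁ = 0.670 (67.0%)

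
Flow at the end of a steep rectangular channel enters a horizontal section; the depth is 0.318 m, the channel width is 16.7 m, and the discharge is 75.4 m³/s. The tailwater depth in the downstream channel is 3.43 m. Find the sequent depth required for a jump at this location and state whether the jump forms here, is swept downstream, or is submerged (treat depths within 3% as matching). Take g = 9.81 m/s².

y₂ = 3.46 m; the jump forms here

q = Q/b = 75.4/16.7 = 4.51 m²/s; V₁ = q/y₁ = 14.2 m/s. Fr₁ = V₁/√(g·y₁) = 8.04.
Sequent-depth ratio: y₂/y₁ = ½[√(1 + 8Fr₁²) − 1] = ½[√518.0 − 1] = 10.9.
y₂ = 10.9 × 0.318 = 3.46 m.
Tailwater y_tw = 3.43 m: y_tw ≈ y₂, so the jump forms here.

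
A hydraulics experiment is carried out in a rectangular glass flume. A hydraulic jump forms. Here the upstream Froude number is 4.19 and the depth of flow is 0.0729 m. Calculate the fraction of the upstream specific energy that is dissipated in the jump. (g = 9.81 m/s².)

ΔE/E₁ = 0.413 (41.3%)

Fr₁ = 4.19 (given).
By Bélanger, y₂/y₁ = ½[√(1 + 8Fr₁²) − 1] = ½[√141.4 − 1] = 5.45.
y₂ = 5.45 × 0.0729 = 0.397 m.
E₁ = y₁(1 + Fr₁²/2) = 0.0729×(1 + 4.19²/2) = 0.713 m. ΔE = (y₂ − y₁)³/(4y₁y₂) = 0.294 m. ΔE/E₁ = 0.294/0.713 = 0.413.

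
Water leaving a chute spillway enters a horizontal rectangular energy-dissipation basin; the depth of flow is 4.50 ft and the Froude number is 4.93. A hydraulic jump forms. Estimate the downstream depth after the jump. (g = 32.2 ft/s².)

Fr₁ = 4.93 (given).
Sequent-depth ratio: y₂/y₁ = ½[√(1 + 8Fr₁²) − 1] = ½[√195.4 − 1] = 6.49.
y₂ = 6.49 × 4.50 = 29.2 ft.

y₂ = 29.2 ft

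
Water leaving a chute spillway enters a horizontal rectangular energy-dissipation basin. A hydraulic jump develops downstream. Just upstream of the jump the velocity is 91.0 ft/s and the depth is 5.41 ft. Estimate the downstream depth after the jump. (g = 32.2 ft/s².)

Fr₁ = V₁/√(g·y₁) = 91.0/√(32.2×5.41) = 6.89.
By Bélanger, y₂/y₁ = ½[√(1 + 8Fr₁²) − 1] = ½[√381.3 − 1] = 9.26.
y₂ = 9.26 × 5.41 = 50.1 ft.

y₂ = 50.1 ft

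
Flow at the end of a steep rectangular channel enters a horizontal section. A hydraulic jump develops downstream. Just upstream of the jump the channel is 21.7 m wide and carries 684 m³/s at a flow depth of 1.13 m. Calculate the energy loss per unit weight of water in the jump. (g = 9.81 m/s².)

q = Q/b = 684/21.7 = 31.5 m²/s; V₁ = q/y₁ = 27.9 m/s. Fr₁ = V₁/√(g·y₁) = 8.38.
Sequent-depth ratio: y₂/y₁ = ½[√(1 + 8Fr₁²) − 1] = ½[√562.5 − 1] = 11.4.
y₂ = 11.4 × 1.13 = 12.8 m.
V₂ = q/y₂ = 31.5/12.8 = 2.46 m/s. E₁ = y₁ + V₁²/2g = 40.8 m; E₂ = y₂ + V₂²/2g = 13.1 m. ΔE = E₁ − E₂ = 27.6 m.

ΔE = 27.6 m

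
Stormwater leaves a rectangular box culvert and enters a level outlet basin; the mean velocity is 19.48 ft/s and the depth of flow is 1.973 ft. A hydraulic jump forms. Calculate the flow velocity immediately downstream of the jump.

Fr₁ = V₁/√(g·y₁) = 19.48/√(32.2×1.973) = 2.444.
By Bélanger, y₂/y₁ = ½[√(1 + 8Fr₁²) − 1] = ½[√48.784 − 1] = 2.992.
y₂ = 2.992 × 1.973 = 5.904 ft.
q = V₁·y₁ = 19.48 × 1.973 = 38.43 ft²/s.
V₂ = q/y₂ = 38.43/5.904 = 6.510 ft/s.

V₂ = 6.510 ft/s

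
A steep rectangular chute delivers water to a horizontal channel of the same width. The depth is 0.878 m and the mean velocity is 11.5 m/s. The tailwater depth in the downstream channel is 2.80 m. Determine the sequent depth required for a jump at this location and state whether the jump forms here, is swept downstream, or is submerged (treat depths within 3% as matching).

y₂ = 4.45 m; the jump is swept downstream

Fr₁ = V₁/√(g·y₁) = 11.5/√(9.81×0.878) = 3.92.
By Bélanger, y₂/y₁ = ½[√(1 + 8Fr₁²) − 1] = ½[√123.8 − 1] = 5.06.
y₂ = 5.06 × 0.878 = 4.45 m.
Tailwater y_tw = 2.80 m: y_tw < y₂, so the jump is swept downstream.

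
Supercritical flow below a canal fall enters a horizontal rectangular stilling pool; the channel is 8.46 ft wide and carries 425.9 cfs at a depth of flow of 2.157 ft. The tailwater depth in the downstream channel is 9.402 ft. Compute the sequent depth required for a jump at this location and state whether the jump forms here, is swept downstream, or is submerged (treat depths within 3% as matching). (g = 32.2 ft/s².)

y₂ = 7.532 ft; the jump is submerged

q = Q/b = 425.9/8.46 = 50.34 ft²/s; V₁ = q/y₁ = 23.34 ft/s. Fr₁ = V₁/√(g·y₁) = 2.800.
Sequent-depth ratio: y₂/y₁ = ½[√(1 + 8Fr₁²) − 1] = ½[√63.742 − 1] = 3.492.
y₂ = 3.492 × 2.157 = 7.532 ft.
Tailwater y_tw = 9.402 ft: y_tw > y₂, so the jump is submerged.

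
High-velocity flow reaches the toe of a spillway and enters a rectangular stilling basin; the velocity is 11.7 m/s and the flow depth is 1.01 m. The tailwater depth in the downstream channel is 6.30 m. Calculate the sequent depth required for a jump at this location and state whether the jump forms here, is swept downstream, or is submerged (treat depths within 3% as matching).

Fr₁ = V₁/√(g·y₁) = 11.7/√(9.81×1.01) = 3.72.
From the momentum equation for a rectangular channel, y₂/y₁ = ½[√(1 + 8Fr₁²) − 1] = ½[√111.5 − 1] = 4.78.
y₂ = 4.78 × 1.01 = 4.83 m.
Tailwater y_tw = 6.30 m: y_tw > y₂, so the jump is submerged.

y₂ = 4.83 m; the jump is submerged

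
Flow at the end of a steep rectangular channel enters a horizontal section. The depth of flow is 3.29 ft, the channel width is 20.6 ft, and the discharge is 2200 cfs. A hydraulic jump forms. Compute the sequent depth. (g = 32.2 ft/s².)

q = Q/b = 2200/20.6 = 107 ft²/s; V₁ = q/y₁ = 32.5 ft/s. Fr₁ = V₁/√(g·y₁) = 3.15.
Sequent-depth ratio: y₂/y₁ = ½[√(1 + 8Fr₁²) − 1] = ½[√80.57 − 1] = 3.99.
y₂ = 3.99 × 3.29 = 13.1 ft.

y₂ = 13.1 ft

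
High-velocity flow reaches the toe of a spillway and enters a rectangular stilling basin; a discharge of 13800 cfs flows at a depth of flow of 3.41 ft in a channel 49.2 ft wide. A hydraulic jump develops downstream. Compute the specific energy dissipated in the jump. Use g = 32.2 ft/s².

ΔE = 71.3 ft

q = Q/b = 13800/49.2 = 280 ft²/s; V₁ = q/y₁ = 82.3 ft/s. Fr₁ = V₁/√(g·y₁) = 7.85.
From the momentum equation for a rectangular channel, y₂/y₁ = ½[√(1 + 8Fr₁²) − 1] = ½[√493.9 − 1] = 10.6.
y₂ = 10.6 × 3.41 = 36.2 ft.
Head loss: ΔE = (y₂ − y₁)³/(4y₁y₂) = (36.2 − 3.41)³/(4×3.41×36.2) = 35218/494 = 71.3 ft.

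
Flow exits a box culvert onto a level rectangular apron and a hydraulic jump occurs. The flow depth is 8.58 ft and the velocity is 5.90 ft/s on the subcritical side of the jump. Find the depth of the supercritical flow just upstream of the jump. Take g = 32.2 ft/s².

y₁ = 1.79 ft

Fr₂ = V₂/√(g·y₂) = 5.90/√(32.2×8.58) = 0.355.
Applying the sequent-depth relation in reverse, y₁/y₂ = ½[√(1 + 8Fr₂²) − 1] = ½[√2.008 − 1] = 0.209.
y₁ = 0.209 × 8.58 = 1.79 ft.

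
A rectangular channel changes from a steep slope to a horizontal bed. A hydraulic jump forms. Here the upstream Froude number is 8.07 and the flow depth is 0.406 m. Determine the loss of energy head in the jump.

Fr₁ = 8.07 (given).
Conjugate-depth relation: y₂/y₁ = ½[√(1 + 8Fr₁²) − 1] = ½[√522.0 − 1] = 10.9.
y₂ = 10.9 × 0.406 = 4.44 m.
Head loss: ΔE = (y₂ − y₁)³/(4y₁y₂) = (4.44 − 0.406)³/(4×0.406×4.44) = 65.4/7.20 = 9.08 m.

ΔE = 9.08 m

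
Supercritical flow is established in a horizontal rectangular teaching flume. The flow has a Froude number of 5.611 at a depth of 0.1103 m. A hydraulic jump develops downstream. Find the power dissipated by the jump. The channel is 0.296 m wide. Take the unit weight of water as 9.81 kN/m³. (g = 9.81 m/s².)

P = 1.857 kW

Fr₁ = 5.611 (given).
Sequent-depth ratio: y₂/y₁ = ½[√(1 + 8Fr₁²) − 1] = ½[√252.87 − 1] = 7.451.
y₂ = 7.451 × 0.1103 = 0.8218 m.
V₁ = Fr₁·√(g·y₁) = 5.611×√(9.81×0.1103) = 5.837 m/s; q = V₁·y₁ = 0.6438 m²/s. V₂ = q/y₂ = 0.6438/0.8218 = 0.7833 m/s. E₁ = y₁ + V₁²/2g = 1.847 m; E₂ = y₂ + V₂²/2g = 0.8531 m. ΔE = E₁ − E₂ = 0.9935 m.
Q = q·b = 0.6438 × 0.296 = 0.1906 m³/s. P = γ·Q·ΔE = 9.81 × 0.1906 × 0.9935 = 1.857 kW.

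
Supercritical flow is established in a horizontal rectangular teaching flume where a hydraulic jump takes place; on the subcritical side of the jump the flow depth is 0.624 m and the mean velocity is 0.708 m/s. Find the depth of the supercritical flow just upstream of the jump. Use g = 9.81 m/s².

Fr₂ = V₂/√(g·y₂) = 0.708/√(9.81×0.624) = 0.286.
Since the conjugate-depth ratio holds either way, y₁/y₂ = ½[√(1 + 8Fr₂²) − 1] = ½[√1.655 − 1] = 0.143.
y₁ = 0.143 × 0.624 = 0.0894 m.

y₁ = 0.0894 m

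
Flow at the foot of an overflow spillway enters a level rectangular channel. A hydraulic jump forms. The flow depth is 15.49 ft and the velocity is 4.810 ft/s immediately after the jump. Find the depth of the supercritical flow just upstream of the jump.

y₁ = 1.324 ft

Fr₂ = V₂/√(g·y₂) = 4.810/√(32.2×15.49) = 0.2154.
Applying the sequent-depth relation in reverse, y₁/y₂ = ½[√(1 + 8Fr₂²) − 1] = ½[√1.3711 − 1] = 0.08547.
y₁ = 0.08547 × 15.49 = 1.324 ft.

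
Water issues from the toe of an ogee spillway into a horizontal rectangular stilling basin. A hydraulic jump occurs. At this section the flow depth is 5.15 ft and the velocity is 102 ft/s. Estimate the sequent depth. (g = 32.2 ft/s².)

Fr₁ = V₁/√(g·y₁) = 102/√(32.2×5.15) = 7.92.
Bélanger equation: y₂/y₁ = ½[√(1 + 8Fr₁²) − 1] = ½[√502.9 − 1] = 10.7.
y₂ = 10.7 × 5.15 = 55.2 ft.

y₂ = 55.2 ft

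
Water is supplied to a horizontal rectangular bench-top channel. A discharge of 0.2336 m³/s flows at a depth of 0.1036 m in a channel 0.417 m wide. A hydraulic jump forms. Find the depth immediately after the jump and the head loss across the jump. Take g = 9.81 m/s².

q = Q/b = 0.2336/0.417 = 0.5602 m²/s; V₁ = q/y₁ = 5.407 m/s. Fr₁ = V₁/√(g·y₁) = 5.364.
By Bélanger, y₂/y₁ = ½[√(1 + 8Fr₁²) − 1] = ½[√231.15 − 1] = 7.102.
y₂ = 7.102 × 0.1036 = 0.7358 m.
Head loss: ΔE = (y₂ − y₁)³/(4y₁y₂) = (0.7358 − 0.1036)³/(4×0.1036×0.7358) = 0.2526/0.3049 = 0.8285 m.

y₂ = 0.7358 m; ΔE = 0.8285 m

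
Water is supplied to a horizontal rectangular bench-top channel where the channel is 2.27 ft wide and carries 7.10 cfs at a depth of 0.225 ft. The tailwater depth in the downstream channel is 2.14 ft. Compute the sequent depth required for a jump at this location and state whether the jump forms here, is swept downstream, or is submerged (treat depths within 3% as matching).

y₂ = 1.53 ft; the jump is submerged

q = Q/b = 7.10/2.27 = 3.13 ft²/s; V₁ = q/y₁ = 13.9 ft/s. Fr₁ = V₁/√(g·y₁) = 5.16.
Conjugate-depth relation: y₂/y₁ = ½[√(1 + 8Fr₁²) − 1] = ½[√214.4 − 1] = 6.82.
y₂ = 6.82 × 0.225 = 1.53 ft.
Tailwater y_tw = 2.14 ft: y_tw > y₂, so the jump is submerged.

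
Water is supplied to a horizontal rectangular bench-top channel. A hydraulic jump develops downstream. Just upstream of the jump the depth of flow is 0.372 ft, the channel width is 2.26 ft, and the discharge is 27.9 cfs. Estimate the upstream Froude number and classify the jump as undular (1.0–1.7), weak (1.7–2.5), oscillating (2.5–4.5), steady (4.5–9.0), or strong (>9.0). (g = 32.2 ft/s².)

q = Q/b = 27.9/2.26 = 12.3 ft²/s; V₁ = q/y₁ = 33.2 ft/s. Fr₁ = V₁/√(g·y₁) = 9.59.
Fr₁ = 9.59 lies in the strong range.

Fr₁ = 9.59; strong jump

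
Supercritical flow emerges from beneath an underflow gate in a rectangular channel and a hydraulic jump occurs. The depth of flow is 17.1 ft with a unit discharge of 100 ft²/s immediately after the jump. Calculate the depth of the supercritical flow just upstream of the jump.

y₁ = 1.91 ft

V₂ = q/y₂ = 100/17.1 = 5.85 ft/s; Fr₂ = V₂/√(g·y₂) = 0.249.
Since the conjugate-depth ratio holds either way, y₁/y₂ = ½[√(1 + 8Fr₂²) − 1] = ½[√1.497 − 1] = 0.112.
y₁ = 0.112 × 17.1 = 1.91 ft.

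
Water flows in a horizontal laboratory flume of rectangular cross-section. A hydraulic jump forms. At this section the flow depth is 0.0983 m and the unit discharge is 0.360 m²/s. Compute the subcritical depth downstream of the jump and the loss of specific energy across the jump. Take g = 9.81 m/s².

y₂ = 0.472 m; ΔE = 0.281 m

V₁ = q/y₁ = 0.360/0.0983 = 3.66 m/s. Fr₁ = V₁/√(g·y₁) = 3.66/√(9.81×0.0983) = 3.73.
Conjugate-depth relation: y₂/y₁ = ½[√(1 + 8Fr₁²) − 1] = ½[√112.3 − 1] = 4.80.
y₂ = 4.80 × 0.0983 = 0.472 m.
Head loss: ΔE = (y₂ − y₁)³/(4y₁y₂) = (0.472 − 0.0983)³/(4×0.0983×0.472) = 0.0520/0.185 = 0.281 m.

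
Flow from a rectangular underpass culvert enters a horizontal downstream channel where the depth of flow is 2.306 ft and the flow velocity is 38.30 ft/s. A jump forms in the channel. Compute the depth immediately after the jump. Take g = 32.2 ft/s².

Fr₁ = V₁/√(g·y₁) = 38.30/√(32.2×2.306) = 4.445.
By Bélanger, y₂/y₁ = ½[√(1 + 8Fr₁²) − 1] = ½[√159.04 − 1] = 5.806.
y₂ = 5.806 × 2.306 = 13.39 ft.

y₂ = 13.39 ft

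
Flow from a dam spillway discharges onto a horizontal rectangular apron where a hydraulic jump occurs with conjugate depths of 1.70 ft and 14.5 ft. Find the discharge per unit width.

q = 80.2 ft²/s

For a rectangular channel the momentum equation gives q² = ½·g·y₁·y₂·(y₁ + y₂) = ½×32.2×1.70×14.5×16.2 = 6429.
q = √6429 = 80.2 ft²/s.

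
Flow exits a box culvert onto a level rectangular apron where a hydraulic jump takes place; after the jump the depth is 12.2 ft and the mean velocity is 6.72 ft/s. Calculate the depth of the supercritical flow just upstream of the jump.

Fr₂ = V₂/√(g·y₂) = 6.72/√(32.2×12.2) = 0.339.
Applying the sequent-depth relation in reverse, y₁/y₂ = ½[√(1 + 8Fr₂²) − 1] = ½[√1.920 − 1] = 0.193.
y₁ = 0.193 × 12.2 = 2.35 ft.

y₁ = 2.35 ft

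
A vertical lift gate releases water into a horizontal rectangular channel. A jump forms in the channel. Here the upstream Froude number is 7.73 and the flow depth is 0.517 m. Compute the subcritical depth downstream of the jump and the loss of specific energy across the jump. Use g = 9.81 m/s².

Fr₁ = 7.73 (given).
Bélanger equation: y₂/y₁ = ½[√(1 + 8Fr₁²) − 1] = ½[√479.0 − 1] = 10.4.
y₂ = 10.4 × 0.517 = 5.40 m.
V₁ = Fr₁·√(g·y₁) = 7.73×√(9.81×0.517) = 17.4 m/s; q = V₁·y₁ = 9.00 m²/s. V₂ = q/y₂ = 9.00/5.40 = 1.67 m/s. E₁ = y₁ + V₁²/2g = 16.0 m; E₂ = y₂ + V₂²/2g = 5.54 m. ΔE = E₁ − E₂ = 10.4 m.

y₂ = 5.40 m; ΔE = 10.4 m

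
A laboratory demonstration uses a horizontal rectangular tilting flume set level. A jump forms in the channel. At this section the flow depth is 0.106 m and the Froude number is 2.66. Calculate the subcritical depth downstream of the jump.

Fr₁ = 2.66 (given).
From the momentum equation for a rectangular channel, y₂/y₁ = ½[√(1 + 8Fr₁²) − 1] = ½[√57.60 − 1] = 3.29.
y₂ = 3.29 × 0.106 = 0.349 m.

y₂ = 0.349 m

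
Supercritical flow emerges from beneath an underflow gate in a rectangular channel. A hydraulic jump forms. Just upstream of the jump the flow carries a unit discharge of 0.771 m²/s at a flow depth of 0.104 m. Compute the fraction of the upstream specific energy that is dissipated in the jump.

V₁ = q/y₁ = 0.771/0.104 = 7.41 m/s. Fr₁ = V₁/√(g·y₁) = 7.41/√(9.81×0.104) = 7.34.
Sequent-depth ratio: y₂/y₁ = ½[√(1 + 8Fr₁²) − 1] = ½[√432.0 − 1] = 9.89.
y₂ = 9.89 × 0.104 = 1.03 m.
E₁ = y₁ + V₁²/2g = 2.91 m. ΔE = (y₂ − y₁)³/(4y₁y₂) = 1.85 m. ΔE/E₁ = 1.85/2.91 = 0.636.

ΔE/E₁ = 0.636 (63.6%)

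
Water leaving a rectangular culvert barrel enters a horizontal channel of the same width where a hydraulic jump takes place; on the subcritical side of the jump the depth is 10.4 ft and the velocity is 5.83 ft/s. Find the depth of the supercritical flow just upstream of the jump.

y₁ = 1.80 ft

Fr₂ = V₂/√(g·y₂) = 5.83/√(32.2×10.4) = 0.319.
Applying the sequent-depth relation in reverse, y₁/y₂ = ½[√(1 + 8Fr₂²) − 1] = ½[√1.812 − 1] = 0.173.
y₁ = 0.173 × 10.4 = 1.80 ft.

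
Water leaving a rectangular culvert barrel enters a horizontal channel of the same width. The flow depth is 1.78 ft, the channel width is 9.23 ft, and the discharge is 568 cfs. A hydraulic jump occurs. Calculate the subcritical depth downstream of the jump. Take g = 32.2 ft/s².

y₂ = 10.6 ft

q = Q/b = 568/9.23 = 61.5 ft²/s; V₁ = q/y₁ = 34.6 ft/s. Fr₁ = V₁/√(g·y₁) = 4.57.
Bélanger equation: y₂/y₁ = ½[√(1 + 8Fr₁²) − 1] = ½[√167.8 − 1] = 5.98.
y₂ = 5.98 × 1.78 = 10.6 ft.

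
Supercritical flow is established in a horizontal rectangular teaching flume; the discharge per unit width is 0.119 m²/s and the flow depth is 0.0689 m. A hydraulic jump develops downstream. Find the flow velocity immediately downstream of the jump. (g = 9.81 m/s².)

V₁ = q/y₁ = 0.119/0.0689 = 1.73 m/s. Fr₁ = V₁/√(g·y₁) = 1.73/√(9.81×0.0689) = 2.10.
By Bélanger, y₂/y₁ = ½[√(1 + 8Fr₁²) − 1] = ½[√36.31 − 1] = 2.51.
y₂ = 2.51 × 0.0689 = 0.173 m.
V₂ = q/y₂ = 0.119/0.173 = 0.687 m/s.

V₂ = 0.687 m/s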